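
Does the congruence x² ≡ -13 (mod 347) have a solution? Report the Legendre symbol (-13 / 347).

Euler's criterion: (-13/347) ≡ 334^173 (mod 347).
334^2 ≡ 169 (mod 347)
334^4 ≡ 107 (mod 347)
334^8 ≡ 345 (mod 347)
334^16 ≡ 4 (mod 347)
334^32 ≡ 16 (mod 347)
334^64 ≡ 256 (mod 347)
334^128 ≡ 300 (mod 347)
334^173 = 334^(128+32+8+4+1) ≡ 346 (mod 347).
Result is 346 ≡ −1, so (-13/347) = −1.

-1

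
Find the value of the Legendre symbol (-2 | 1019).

1

First reduce: -2 ≡ 1017 (mod 1019).
Reciprocity: 1017 ≡ 1 and 1019 ≡ 3 (mod 4), so (1017/1019) = +(1019/1017).
Reduce top mod 1017: now compute (2/1017).
Pull out 2: since 1017 ≡ 1 (mod 8), (2/1017) = +1.
Reached (1/1017) = 1. Collecting the sign flips along the way, the symbol is +1.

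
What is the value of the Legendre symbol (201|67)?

First reduce: 201 ≡ 0 (mod 67).
Top reduces to 0: gcd > 1, so the symbol is 0.

0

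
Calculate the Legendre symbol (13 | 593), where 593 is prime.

Reciprocity: 13 ≡ 1 and 593 ≡ 1 (mod 4), so (13/593) = +(593/13).
Reduce top mod 13: now compute (8/13).
Pull out 2^3: since 13 ≡ 5 (mod 8), (2/13) = -1, so (2/13)^3 = -1.
Reached (1/13) = 1. Collecting the sign flips along the way, the symbol is -1.

-1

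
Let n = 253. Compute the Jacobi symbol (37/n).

Reciprocity: 37 ≡ 1 and 253 ≡ 1 (mod 4), so (37/253) = +(253/37).
Reduce top mod 37: now compute (31/37).
Reciprocity: 31 ≡ 3 and 37 ≡ 1 (mod 4), so (31/37) = +(37/31).
Reduce top mod 31: now compute (6/31).
Pull out 2: since 31 ≡ 7 (mod 8), (2/31) = +1.
Reciprocity: 3 ≡ 3 and 31 ≡ 3 (mod 4), so (3/31) = −(31/3).
Reduce top mod 3: now compute (1/3).
Reached (1/3) = 1. Collecting the sign flips along the way, the symbol is -1.

-1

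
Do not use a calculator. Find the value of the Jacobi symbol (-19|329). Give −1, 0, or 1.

First reduce: -19 ≡ 310 (mod 329).
Pull out 2: since 329 ≡ 1 (mod 8), (2/329) = +1.
Reciprocity: 155 ≡ 3 and 329 ≡ 1 (mod 4), so (155/329) = +(329/155).
Reduce top mod 155: now compute (19/155).
Reciprocity: 19 ≡ 3 and 155 ≡ 3 (mod 4), so (19/155) = −(155/19).
Reduce top mod 19: now compute (3/19).
Reciprocity: 3 ≡ 3 and 19 ≡ 3 (mod 4), so (3/19) = −(19/3).
Reduce top mod 3: now compute (1/3).
Reached (1/3) = 1. Collecting the sign flips along the way, the symbol is +1.

1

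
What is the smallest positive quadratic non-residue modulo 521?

3

(2/521) = +1, so 2 is a residue.
(3/521) = −1, so 3 is the smallest positive non-residue mod 521.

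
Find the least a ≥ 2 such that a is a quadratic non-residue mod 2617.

5

(2/2617) = +1, so 2 is a residue.
(3/2617) = +1, so 3 is a residue.
(4/2617) = +1, so 4 is a residue.
(5/2617) = −1, so 5 is the smallest positive non-residue mod 2617.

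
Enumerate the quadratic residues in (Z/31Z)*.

1,2,4,5,7,8,9,10,14,16,18,19,20,25,28

Square k = 1,…,15 (k and 31−k give the same square):
1²=1, 2²=4, 3²=9, 4²=16, 5²=25, 6²≡5, 7²≡18, 8²≡2, 9²≡19, 10²≡7, 11²≡28, 12²≡20, 13²≡14, 14²≡10, 15²≡8 (mod 31).
So the quadratic residues mod 31 are {1, 2, 4, 5, 7, 8, 9, 10, 14, 16, 18, 19, 20, 25, 28}.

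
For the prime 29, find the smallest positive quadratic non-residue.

(2/29) = −1, so 2 is the smallest positive non-residue mod 29.

2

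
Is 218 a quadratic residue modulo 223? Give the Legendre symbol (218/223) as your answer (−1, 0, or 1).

Euler's criterion: (218/223) ≡ 218^111 (mod 223).
218^2 ≡ 25 (mod 223)
218^4 ≡ 179 (mod 223)
218^8 ≡ 152 (mod 223)
218^16 ≡ 135 (mod 223)
218^32 ≡ 162 (mod 223)
218^64 ≡ 153 (mod 223)
218^111 = 218^(64+32+8+4+2+1) ≡ 1 (mod 223).
Result is 1, so (218/223) = 1.

1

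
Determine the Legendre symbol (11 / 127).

1

Euler's criterion: (11/127) ≡ 11^63 (mod 127).
11^2 ≡ 121 (mod 127)
11^4 ≡ 36 (mod 127)
11^8 ≡ 26 (mod 127)
11^16 ≡ 41 (mod 127)
11^32 ≡ 30 (mod 127)
11^63 = 11^(32+16+8+4+2+1) ≡ 1 (mod 127).
Result is 1, so (11/127) = 1.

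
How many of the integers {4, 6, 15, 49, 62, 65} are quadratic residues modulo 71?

4

(4/71) = +1 → QR.
(6/71) = +1 → QR.
(15/71) = +1 → QR.
(49/71) = +1 → QR.
(62/71) = -1 → non-residue.
(65/71) = -1 → non-residue.
Total quadratic residues among the 6: 4.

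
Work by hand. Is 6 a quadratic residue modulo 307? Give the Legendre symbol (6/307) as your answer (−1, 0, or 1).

Pull out 2: since 307 ≡ 3 (mod 8), (2/307) = -1.
Reciprocity: 3 ≡ 3 and 307 ≡ 3 (mod 4), so (3/307) = −(307/3).
Reduce top mod 3: now compute (1/3).
Reached (1/3) = 1. Collecting the sign flips along the way, the symbol is +1.

1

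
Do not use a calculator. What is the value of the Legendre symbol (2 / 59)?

Euler's criterion: (2/59) ≡ 2^29 (mod 59).
2^2 ≡ 4 (mod 59)
2^4 ≡ 16 (mod 59)
2^8 ≡ 20 (mod 59)
2^16 ≡ 46 (mod 59)
2^29 = 2^(16+8+4+1) ≡ 58 (mod 59).
Result is 58 ≡ −1, so (2/59) = −1.

-1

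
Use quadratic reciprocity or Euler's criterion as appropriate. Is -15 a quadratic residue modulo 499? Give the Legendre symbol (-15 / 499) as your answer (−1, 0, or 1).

First reduce: -15 ≡ 484 (mod 499).
Pull out 2^2: since 499 ≡ 3 (mod 8), (2/499) = -1, so (2/499)^2 = +1.
Reciprocity: 121 ≡ 1 and 499 ≡ 3 (mod 4), so (121/499) = +(499/121).
Reduce top mod 121: now compute (15/121).
Reciprocity: 15 ≡ 3 and 121 ≡ 1 (mod 4), so (15/121) = +(121/15).
Reduce top mod 15: now compute (1/15).
Reached (1/15) = 1. Collecting the sign flips along the way, the symbol is +1.

1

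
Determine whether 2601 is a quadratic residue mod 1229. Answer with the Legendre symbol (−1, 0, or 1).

First reduce: 2601 ≡ 143 (mod 1229).
Reciprocity: 143 ≡ 3 and 1229 ≡ 1 (mod 4), so (143/1229) = +(1229/143).
Reduce top mod 143: now compute (85/143).
Reciprocity: 85 ≡ 1 and 143 ≡ 3 (mod 4), so (85/143) = +(143/85).
Reduce top mod 85: now compute (58/85).
Pull out 2: since 85 ≡ 5 (mod 8), (2/85) = -1.
Reciprocity: 29 ≡ 1 and 85 ≡ 1 (mod 4), so (29/85) = +(85/29).
Reduce top mod 29: now compute (27/29).
Reciprocity: 27 ≡ 3 and 29 ≡ 1 (mod 4), so (27/29) = +(29/27).
Reduce top mod 27: now compute (2/27).
Pull out 2: since 27 ≡ 3 (mod 8), (2/27) = -1.
Reached (1/27) = 1. Collecting the sign flips along the way, the symbol is +1.

1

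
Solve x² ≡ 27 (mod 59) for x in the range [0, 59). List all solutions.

Since 59 ≡ 3 (mod 4), a square root of 27 is 27^((59+1)/4) = 27^15 mod 59.
Repeated squaring: 27^2≡21, 27^4≡28, 27^8≡17 (mod 59).
27^15 = 27^(8+4+2+1) ≡ 26 (mod 59).
Check: 26² = 676 ≡ 27 (mod 59). The two roots are 26 and 33.

26, 33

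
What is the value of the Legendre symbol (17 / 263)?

1

Reciprocity: 17 ≡ 1 and 263 ≡ 3 (mod 4), so (17/263) = +(263/17).
Reduce top mod 17: now compute (8/17).
Pull out 2^3: since 17 ≡ 1 (mod 8), (2/17) = +1, so (2/17)^3 = +1.
Reached (1/17) = 1. Collecting the sign flips along the way, the symbol is +1.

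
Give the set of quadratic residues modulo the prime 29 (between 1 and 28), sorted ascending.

1,4,5,6,7,9,13,16,20,22,23,24,25,28

Square k = 1,…,14 (k and 29−k give the same square):
1²=1, 2²=4, 3²=9, 4²=16, 5²=25, 6²≡7, 7²≡20, 8²≡6, 9²≡23, 10²≡13, 11²≡5, 12²≡28, 13²≡24, 14²≡22 (mod 29).
So the quadratic residues mod 29 are {1, 4, 5, 6, 7, 9, 13, 16, 20, 22, 23, 24, 25, 28}.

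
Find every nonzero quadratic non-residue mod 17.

Square k = 1,…,8 (k and 17−k give the same square):
1²=1, 2²=4, 3²=9, 4²=16, 5²≡8, 6²≡2, 7²≡15, 8²≡13 (mod 17).
The residues are {1, 2, 4, 8, 9, 13, 15, 16}; the non-residues are the remaining 8 nonzero classes.

3 5 6 7 10 11 12 14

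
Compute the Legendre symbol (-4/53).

1

Euler's criterion: (-4/53) ≡ 49^26 (mod 53).
49^2 ≡ 16 (mod 53)
49^4 ≡ 44 (mod 53)
49^8 ≡ 28 (mod 53)
49^16 ≡ 42 (mod 53)
49^26 = 49^(16+8+2) ≡ 1 (mod 53).
Result is 1, so (-4/53) = 1.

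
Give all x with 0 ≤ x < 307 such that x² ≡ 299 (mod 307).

Since 307 ≡ 3 (mod 4), a square root of 299 is 299^((307+1)/4) = 299^77 mod 307.
Repeated squaring: 299^2≡64, 299^4≡105, 299^8≡280, 299^16≡115, 299^32≡24, 299^64≡269 (mod 307).
299^77 = 299^(64+8+4+1) ≡ 216 (mod 307).
Check: 216² = 46656 ≡ 299 (mod 307). The two roots are 91 and 216.

91, 216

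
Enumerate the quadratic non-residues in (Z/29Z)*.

2 3 8 10 11 12 14 15 17 18 19 21 26 27

Square k = 1,…,14 (k and 29−k give the same square):
1²=1, 2²=4, 3²=9, 4²=16, 5²=25, 6²≡7, 7²≡20, 8²≡6, 9²≡23, 10²≡13, 11²≡5, 12²≡28, 13²≡24, 14²≡22 (mod 29).
The residues are {1, 4, 5, 6, 7, 9, 13, 16, 20, 22, 23, 24, 25, 28}; the non-residues are the remaining 14 nonzero classes.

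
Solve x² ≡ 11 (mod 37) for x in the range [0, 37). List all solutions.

14, 23

37 ≡ 1 (mod 4), so we find a root by search.
Trying successive values, 14² = 196 ≡ 11 (mod 37). The other root is 37 − 14 = 23.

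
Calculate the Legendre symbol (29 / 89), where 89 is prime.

-1

Euler's criterion: (29/89) ≡ 29^44 (mod 89).
29^2 ≡ 40 (mod 89)
29^4 ≡ 87 (mod 89)
29^8 ≡ 4 (mod 89)
29^16 ≡ 16 (mod 89)
29^32 ≡ 78 (mod 89)
29^44 = 29^(32+8+4) ≡ 88 (mod 89).
Result is 88 ≡ −1, so (29/89) = −1.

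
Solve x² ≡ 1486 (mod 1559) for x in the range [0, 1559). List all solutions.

Since 1559 ≡ 3 (mod 4), a square root of 1486 is 1486^((1559+1)/4) = 1486^390 mod 1559.
Repeated squaring: 1486^2≡652, 1486^4≡1056, 1486^8≡451, 1486^16≡731, 1486^32≡1183, 1486^64≡1066, 1486^128≡1404, 1486^256≡640 (mod 1559).
1486^390 = 1486^(256+128+4+2) ≡ 1374 (mod 1559).
Check: 1374² = 1887876 ≡ 1486 (mod 1559). The two roots are 185 and 1374.

185, 1374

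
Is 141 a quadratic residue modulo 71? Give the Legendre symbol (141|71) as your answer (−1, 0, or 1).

-1

First reduce: 141 ≡ 70 (mod 71).
Pull out 2: since 71 ≡ 7 (mod 8), (2/71) = +1.
Reciprocity: 35 ≡ 3 and 71 ≡ 3 (mod 4), so (35/71) = −(71/35).
Reduce top mod 35: now compute (1/35).
Reached (1/35) = 1. Collecting the sign flips along the way, the symbol is -1.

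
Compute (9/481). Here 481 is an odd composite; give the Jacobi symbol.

1

Reciprocity: 9 ≡ 1 and 481 ≡ 1 (mod 4), so (9/481) = +(481/9).
Reduce top mod 9: now compute (4/9).
Pull out 2^2: since 9 ≡ 1 (mod 8), (2/9) = +1, so (2/9)^2 = +1.
Reached (1/9) = 1. Collecting the sign flips along the way, the symbol is +1.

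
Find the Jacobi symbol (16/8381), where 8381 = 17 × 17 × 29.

1

Pull out 2^4: since 8381 ≡ 5 (mod 8), (2/8381) = -1, so (2/8381)^4 = +1.
Reached (1/8381) = 1. Collecting the sign flips along the way, the symbol is +1.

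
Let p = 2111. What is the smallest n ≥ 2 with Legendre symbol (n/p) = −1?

(2/2111) = +1, so 2 is a residue.
(3/2111) = +1, so 3 is a residue.
(4/2111) = +1, so 4 is a residue.
(5/2111) = +1, so 5 is a residue.
(6/2111) = +1, so 6 is a residue.
(7/2111) = −1, so 7 is the smallest positive non-residue mod 2111.

7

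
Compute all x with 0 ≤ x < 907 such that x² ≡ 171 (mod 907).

Since 907 ≡ 3 (mod 4), a square root of 171 is 171^((907+1)/4) = 171^227 mod 907.
Repeated squaring: 171^2≡217, 171^4≡832, 171^8≡183, 171^16≡837, 171^32≡365, 171^64≡803, 171^128≡839 (mod 907).
171^227 = 171^(128+64+32+2+1) ≡ 639 (mod 907).
Check: 639² = 408321 ≡ 171 (mod 907). The two roots are 268 and 639.

268, 639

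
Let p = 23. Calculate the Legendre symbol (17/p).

-1

Euler's criterion: (17/23) ≡ 17^11 (mod 23).
17^2 ≡ 13 (mod 23)
17^4 ≡ 8 (mod 23)
17^8 ≡ 18 (mod 23)
17^11 = 17^(8+2+1) ≡ 22 (mod 23).
Result is 22 ≡ −1, so (17/23) = −1.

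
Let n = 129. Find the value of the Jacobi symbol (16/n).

1

Pull out 2^4: since 129 ≡ 1 (mod 8), (2/129) = +1, so (2/129)^4 = +1.
Reached (1/129) = 1. Collecting the sign flips along the way, the symbol is +1.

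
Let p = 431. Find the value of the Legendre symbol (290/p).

Euler's criterion: (290/431) ≡ 290^215 (mod 431).
290^2 ≡ 55 (mod 431)
290^4 ≡ 8 (mod 431)
290^8 ≡ 64 (mod 431)
290^16 ≡ 217 (mod 431)
290^32 ≡ 110 (mod 431)
290^64 ≡ 32 (mod 431)
290^128 ≡ 162 (mod 431)
290^215 = 290^(128+64+16+4+2+1) ≡ 1 (mod 431).
Result is 1, so (290/431) = 1.

1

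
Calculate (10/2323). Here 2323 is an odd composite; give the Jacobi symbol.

1

Pull out 2: since 2323 ≡ 3 (mod 8), (2/2323) = -1.
Reciprocity: 5 ≡ 1 and 2323 ≡ 3 (mod 4), so (5/2323) = +(2323/5).
Reduce top mod 5: now compute (3/5).
Reciprocity: 3 ≡ 3 and 5 ≡ 1 (mod 4), so (3/5) = +(5/3).
Reduce top mod 3: now compute (2/3).
Pull out 2: since 3 ≡ 3 (mod 8), (2/3) = -1.
Reached (1/3) = 1. Collecting the sign flips along the way, the symbol is +1.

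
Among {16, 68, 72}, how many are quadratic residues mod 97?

2

(16/97) = +1 → QR.
(68/97) = -1 → non-residue.
(72/97) = +1 → QR.
Total quadratic residues among the 3: 2.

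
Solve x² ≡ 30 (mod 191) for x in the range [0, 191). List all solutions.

Since 191 ≡ 3 (mod 4), a square root of 30 is 30^((191+1)/4) = 30^48 mod 191.
Repeated squaring: 30^2≡136, 30^4≡160, 30^8≡6, 30^16≡36, 30^32≡150 (mod 191).
30^48 = 30^(32+16) ≡ 52 (mod 191).
Check: 52² = 2704 ≡ 30 (mod 191). The two roots are 52 and 139.

52, 139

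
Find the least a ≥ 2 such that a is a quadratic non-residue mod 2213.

2

(2/2213) = −1, so 2 is the smallest positive non-residue mod 2213.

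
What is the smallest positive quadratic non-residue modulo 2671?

3

(2/2671) = +1, so 2 is a residue.
(3/2671) = −1, so 3 is the smallest positive non-residue mod 2671.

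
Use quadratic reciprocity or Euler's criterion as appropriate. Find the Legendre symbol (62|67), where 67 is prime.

Euler's criterion: (62/67) ≡ 62^33 (mod 67).
62^2 ≡ 25 (mod 67)
62^4 ≡ 22 (mod 67)
62^8 ≡ 15 (mod 67)
62^16 ≡ 24 (mod 67)
62^32 ≡ 40 (mod 67)
62^33 = 62^(32+1) ≡ 1 (mod 67).
Result is 1, so (62/67) = 1.

1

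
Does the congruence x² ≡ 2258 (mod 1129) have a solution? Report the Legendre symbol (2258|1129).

First reduce: 2258 ≡ 0 (mod 1129).
Top reduces to 0: gcd > 1, so the symbol is 0.

0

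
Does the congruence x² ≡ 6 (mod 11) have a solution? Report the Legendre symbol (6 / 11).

Pull out 2: since 11 ≡ 3 (mod 8), (2/11) = -1.
Reciprocity: 3 ≡ 3 and 11 ≡ 3 (mod 4), so (3/11) = −(11/3).
Reduce top mod 3: now compute (2/3).
Pull out 2: since 3 ≡ 3 (mod 8), (2/3) = -1.
Reached (1/3) = 1. Collecting the sign flips along the way, the symbol is -1.

-1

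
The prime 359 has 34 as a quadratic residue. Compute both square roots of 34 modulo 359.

109, 250

Since 359 ≡ 3 (mod 4), a square root of 34 is 34^((359+1)/4) = 34^90 mod 359.
Repeated squaring: 34^2≡79, 34^4≡138, 34^8≡17, 34^16≡289, 34^32≡233, 34^64≡80 (mod 359).
34^90 = 34^(64+16+8+2) ≡ 250 (mod 359).
Check: 250² = 62500 ≡ 34 (mod 359). The two roots are 109 and 250.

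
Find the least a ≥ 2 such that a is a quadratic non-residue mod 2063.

5

(2/2063) = +1, so 2 is a residue.
(3/2063) = +1, so 3 is a residue.
(4/2063) = +1, so 4 is a residue.
(5/2063) = −1, so 5 is the smallest positive non-residue mod 2063.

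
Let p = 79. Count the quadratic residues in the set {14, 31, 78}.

(14/79) = -1 → non-residue.
(31/79) = +1 → QR.
(78/79) = -1 → non-residue.
Total quadratic residues among the 3: 1.

1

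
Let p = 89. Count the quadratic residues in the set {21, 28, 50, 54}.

(21/89) = +1 → QR.
(28/89) = -1 → non-residue.
(50/89) = +1 → QR.
(54/89) = -1 → non-residue.
Total quadratic residues among the 4: 2.

2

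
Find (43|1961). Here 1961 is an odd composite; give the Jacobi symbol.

Reciprocity: 43 ≡ 3 and 1961 ≡ 1 (mod 4), so (43/1961) = +(1961/43).
Reduce top mod 43: now compute (26/43).
Pull out 2: since 43 ≡ 3 (mod 8), (2/43) = -1.
Reciprocity: 13 ≡ 1 and 43 ≡ 3 (mod 4), so (13/43) = +(43/13).
Reduce top mod 13: now compute (4/13).
Pull out 2^2: since 13 ≡ 5 (mod 8), (2/13) = -1, so (2/13)^2 = +1.
Reached (1/13) = 1. Collecting the sign flips along the way, the symbol is -1.

-1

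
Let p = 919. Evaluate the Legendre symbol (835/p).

-1

Euler's criterion: (835/919) ≡ 835^459 (mod 919).
835^2 ≡ 623 (mod 919)
835^4 ≡ 311 (mod 919)
835^8 ≡ 226 (mod 919)
835^16 ≡ 531 (mod 919)
835^32 ≡ 747 (mod 919)
835^64 ≡ 176 (mod 919)
835^128 ≡ 649 (mod 919)
835^256 ≡ 299 (mod 919)
835^459 = 835^(256+128+64+8+2+1) ≡ 918 (mod 919).
Result is 918 ≡ −1, so (835/919) = −1.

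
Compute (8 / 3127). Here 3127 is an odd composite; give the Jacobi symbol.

1

Pull out 2^3: since 3127 ≡ 7 (mod 8), (2/3127) = +1, so (2/3127)^3 = +1.
Reached (1/3127) = 1. Collecting the sign flips along the way, the symbol is +1.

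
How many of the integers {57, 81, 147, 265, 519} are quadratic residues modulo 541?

(57/541) = +1 → QR.
(81/541) = +1 → QR.
(147/541) = +1 → QR.
(265/541) = +1 → QR.
(519/541) = +1 → QR.
Total quadratic residues among the 5: 5.

5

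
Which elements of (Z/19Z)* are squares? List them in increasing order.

Square k = 1,…,9 (k and 19−k give the same square):
1²=1, 2²=4, 3²=9, 4²=16, 5²≡6, 6²≡17, 7²≡11, 8²≡7, 9²≡5 (mod 19).
So the quadratic residues mod 19 are {1, 4, 5, 6, 7, 9, 11, 16, 17}.

1, 4, 5, 6, 7, 9, 11, 16, 17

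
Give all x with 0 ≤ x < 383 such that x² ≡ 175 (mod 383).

170, 213

Since 383 ≡ 3 (mod 4), a square root of 175 is 175^((383+1)/4) = 175^96 mod 383.
Repeated squaring: 175^2≡368, 175^4≡225, 175^8≡69, 175^16≡165, 175^32≡32, 175^64≡258 (mod 383).
175^96 = 175^(64+32) ≡ 213 (mod 383).
Check: 213² = 45369 ≡ 175 (mod 383). The two roots are 170 and 213.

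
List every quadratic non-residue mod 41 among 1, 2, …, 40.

3 6 7 11 12 13 14 15 17 19 22 24 26 27 28 29 30 34 35 38

Square k = 1,…,20 (k and 41−k give the same square):
1²=1, 2²=4, 3²=9, 4²=16, 5²=25, 6²=36, 7²≡8, 8²≡23, 9²≡40, 10²≡18, 11²≡39, 12²≡21, 13²≡5, 14²≡32, 15²≡20, 16²≡10, 17²≡2, 18²≡37, 19²≡33, 20²≡31 (mod 41).
The residues are {1, 2, 4, 5, 8, 9, 10, 16, 18, 20, 21, 23, 25, 31, 32, 33, 36, 37, 39, 40}; the non-residues are the remaining 20 nonzero classes.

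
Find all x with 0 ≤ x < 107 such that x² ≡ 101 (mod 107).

Since 107 ≡ 3 (mod 4), a square root of 101 is 101^((107+1)/4) = 101^27 mod 107.
Repeated squaring: 101^2≡36, 101^4≡12, 101^8≡37, 101^16≡85 (mod 107).
101^27 = 101^(16+8+2+1) ≡ 23 (mod 107).
Check: 23² = 529 ≡ 101 (mod 107). The two roots are 23 and 84.

23, 84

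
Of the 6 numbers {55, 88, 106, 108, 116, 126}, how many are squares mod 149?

2

(55/149) = -1 → non-residue.
(88/149) = +1 → QR.
(106/149) = -1 → non-residue.
(108/149) = -1 → non-residue.
(116/149) = +1 → QR.
(126/149) = -1 → non-residue.
Total quadratic residues among the 6: 2.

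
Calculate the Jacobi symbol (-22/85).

First reduce: -22 ≡ 63 (mod 85).
Reciprocity: 63 ≡ 3 and 85 ≡ 1 (mod 4), so (63/85) = +(85/63).
Reduce top mod 63: now compute (22/63).
Pull out 2: since 63 ≡ 7 (mod 8), (2/63) = +1.
Reciprocity: 11 ≡ 3 and 63 ≡ 3 (mod 4), so (11/63) = −(63/11).
Reduce top mod 11: now compute (8/11).
Pull out 2^3: since 11 ≡ 3 (mod 8), (2/11) = -1, so (2/11)^3 = -1.
Reached (1/11) = 1. Collecting the sign flips along the way, the symbol is +1.

1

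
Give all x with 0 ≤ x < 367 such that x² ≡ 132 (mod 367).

Since 367 ≡ 3 (mod 4), a square root of 132 is 132^((367+1)/4) = 132^92 mod 367.
Repeated squaring: 132^2≡175, 132^4≡164, 132^8≡105, 132^16≡15, 132^32≡225, 132^64≡346 (mod 367).
132^92 = 132^(64+16+8+4) ≡ 327 (mod 367).
Check: 327² = 106929 ≡ 132 (mod 367). The two roots are 40 and 327.

40, 327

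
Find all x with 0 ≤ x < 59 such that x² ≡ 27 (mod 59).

26, 33

Since 59 ≡ 3 (mod 4), a square root of 27 is 27^((59+1)/4) = 27^15 mod 59.
Repeated squaring: 27^2≡21, 27^4≡28, 27^8≡17 (mod 59).
27^15 = 27^(8+4+2+1) ≡ 26 (mod 59).
Check: 26² = 676 ≡ 27 (mod 59). The two roots are 26 and 33.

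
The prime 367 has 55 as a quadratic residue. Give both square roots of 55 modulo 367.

Since 367 ≡ 3 (mod 4), a square root of 55 is 55^((367+1)/4) = 55^92 mod 367.
Repeated squaring: 55^2≡89, 55^4≡214, 55^8≡288, 55^16≡2, 55^32≡4, 55^64≡16 (mod 367).
55^92 = 55^(64+16+8+4) ≡ 333 (mod 367).
Check: 333² = 110889 ≡ 55 (mod 367). The two roots are 34 and 333.

34, 333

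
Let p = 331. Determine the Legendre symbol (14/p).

1

Pull out 2: since 331 ≡ 3 (mod 8), (2/331) = -1.
Reciprocity: 7 ≡ 3 and 331 ≡ 3 (mod 4), so (7/331) = −(331/7).
Reduce top mod 7: now compute (2/7).
Pull out 2: since 7 ≡ 7 (mod 8), (2/7) = +1.
Reached (1/7) = 1. Collecting the sign flips along the way, the symbol is +1.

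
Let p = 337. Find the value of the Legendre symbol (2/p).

Pull out 2: since 337 ≡ 1 (mod 8), (2/337) = +1.
Reached (1/337) = 1. Collecting the sign flips along the way, the symbol is +1.

1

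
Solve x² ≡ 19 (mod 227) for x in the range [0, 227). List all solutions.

84, 143

Since 227 ≡ 3 (mod 4), a square root of 19 is 19^((227+1)/4) = 19^57 mod 227.
Repeated squaring: 19^2≡134, 19^4≡23, 19^8≡75, 19^16≡177, 19^32≡3 (mod 227).
19^57 = 19^(32+16+8+1) ≡ 84 (mod 227).
Check: 84² = 7056 ≡ 19 (mod 227). The two roots are 84 and 143.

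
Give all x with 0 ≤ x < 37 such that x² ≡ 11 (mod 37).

37 ≡ 1 (mod 4), so we find a root by search.
Trying successive values, 14² = 196 ≡ 11 (mod 37). The other root is 37 − 14 = 23.

14, 23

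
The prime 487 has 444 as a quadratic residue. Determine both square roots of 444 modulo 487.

Since 487 ≡ 3 (mod 4), a square root of 444 is 444^((487+1)/4) = 444^122 mod 487.
Repeated squaring: 444^2≡388, 444^4≡61, 444^8≡312, 444^16≡431, 444^32≡214, 444^64≡18 (mod 487).
444^122 = 444^(64+32+16+8+2) ≡ 328 (mod 487).
Check: 328² = 107584 ≡ 444 (mod 487). The two roots are 159 and 328.

159, 328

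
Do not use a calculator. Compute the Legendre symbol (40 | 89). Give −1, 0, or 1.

1

Pull out 2^3: since 89 ≡ 1 (mod 8), (2/89) = +1, so (2/89)^3 = +1.
Reciprocity: 5 ≡ 1 and 89 ≡ 1 (mod 4), so (5/89) = +(89/5).
Reduce top mod 5: now compute (4/5).
Pull out 2^2: since 5 ≡ 5 (mod 8), (2/5) = -1, so (2/5)^2 = +1.
Reached (1/5) = 1. Collecting the sign flips along the way, the symbol is +1.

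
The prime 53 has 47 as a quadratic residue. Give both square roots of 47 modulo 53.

53 ≡ 1 (mod 4), so we find a root by search.
Trying successive values, 10² = 100 ≡ 47 (mod 53). The other root is 53 − 10 = 43.

10, 43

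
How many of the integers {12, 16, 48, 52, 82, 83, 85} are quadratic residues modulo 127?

3

(12/127) = -1 → non-residue.
(16/127) = +1 → QR.
(48/127) = -1 → non-residue.
(52/127) = +1 → QR.
(82/127) = +1 → QR.
(83/127) = -1 → non-residue.
(85/127) = -1 → non-residue.
Total quadratic residues among the 7: 3.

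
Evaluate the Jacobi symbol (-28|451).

-1

First reduce: -28 ≡ 423 (mod 451).
Reciprocity: 423 ≡ 3 and 451 ≡ 3 (mod 4), so (423/451) = −(451/423).
Reduce top mod 423: now compute (28/423).
Pull out 2^2: since 423 ≡ 7 (mod 8), (2/423) = +1, so (2/423)^2 = +1.
Reciprocity: 7 ≡ 3 and 423 ≡ 3 (mod 4), so (7/423) = −(423/7).
Reduce top mod 7: now compute (3/7).
Reciprocity: 3 ≡ 3 and 7 ≡ 3 (mod 4), so (3/7) = −(7/3).
Reduce top mod 3: now compute (1/3).
Reached (1/3) = 1. Collecting the sign flips along the way, the symbol is -1.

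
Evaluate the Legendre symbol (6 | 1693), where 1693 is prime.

Pull out 2: since 1693 ≡ 5 (mod 8), (2/1693) = -1.
Reciprocity: 3 ≡ 3 and 1693 ≡ 1 (mod 4), so (3/1693) = +(1693/3).
Reduce top mod 3: now compute (1/3).
Reached (1/3) = 1. Collecting the sign flips along the way, the symbol is -1.

-1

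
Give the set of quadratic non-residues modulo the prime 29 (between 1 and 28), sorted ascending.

Square k = 1,…,14 (k and 29−k give the same square):
1²=1, 2²=4, 3²=9, 4²=16, 5²=25, 6²≡7, 7²≡20, 8²≡6, 9²≡23, 10²≡13, 11²≡5, 12²≡28, 13²≡24, 14²≡22 (mod 29).
The residues are {1, 4, 5, 6, 7, 9, 13, 16, 20, 22, 23, 24, 25, 28}; the non-residues are the remaining 14 nonzero classes.

2 3 8 10 11 12 14 15 17 18 19 21 26 27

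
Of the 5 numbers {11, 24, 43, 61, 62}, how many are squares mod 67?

(11/67) = -1 → non-residue.
(24/67) = +1 → QR.
(43/67) = -1 → non-residue.
(61/67) = -1 → non-residue.
(62/67) = +1 → QR.
Total quadratic residues among the 5: 2.

2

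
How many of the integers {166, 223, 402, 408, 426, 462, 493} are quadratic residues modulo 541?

6

(166/541) = +1 → QR.
(223/541) = -1 → non-residue.
(402/541) = +1 → QR.
(408/541) = +1 → QR.
(426/541) = +1 → QR.
(462/541) = +1 → QR.
(493/541) = +1 → QR.
Total quadratic residues among the 7: 6.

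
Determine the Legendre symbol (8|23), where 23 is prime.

Pull out 2^3: since 23 ≡ 7 (mod 8), (2/23) = +1, so (2/23)^3 = +1.
Reached (1/23) = 1. Collecting the sign flips along the way, the symbol is +1.

1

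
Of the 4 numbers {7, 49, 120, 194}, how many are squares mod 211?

(7/211) = -1 → non-residue.
(49/211) = +1 → QR.
(120/211) = +1 → QR.
(194/211) = +1 → QR.
Total quadratic residues among the 4: 3.

3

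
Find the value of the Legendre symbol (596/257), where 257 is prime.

First reduce: 596 ≡ 82 (mod 257).
Pull out 2: since 257 ≡ 1 (mod 8), (2/257) = +1.
Reciprocity: 41 ≡ 1 and 257 ≡ 1 (mod 4), so (41/257) = +(257/41).
Reduce top mod 41: now compute (11/41).
Reciprocity: 11 ≡ 3 and 41 ≡ 1 (mod 4), so (11/41) = +(41/11).
Reduce top mod 11: now compute (8/11).
Pull out 2^3: since 11 ≡ 3 (mod 8), (2/11) = -1, so (2/11)^3 = -1.
Reached (1/11) = 1. Collecting the sign flips along the way, the symbol is -1.

-1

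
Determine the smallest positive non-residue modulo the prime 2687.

5

(2/2687) = +1, so 2 is a residue.
(3/2687) = +1, so 3 is a residue.
(4/2687) = +1, so 4 is a residue.
(5/2687) = −1, so 5 is the smallest positive non-residue mod 2687.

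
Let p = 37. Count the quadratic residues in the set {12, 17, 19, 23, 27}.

(12/37) = +1 → QR.
(17/37) = -1 → non-residue.
(19/37) = -1 → non-residue.
(23/37) = -1 → non-residue.
(27/37) = +1 → QR.
Total quadratic residues among the 5: 2.

2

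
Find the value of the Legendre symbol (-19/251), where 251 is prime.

1

First reduce: -19 ≡ 232 (mod 251).
Pull out 2^3: since 251 ≡ 3 (mod 8), (2/251) = -1, so (2/251)^3 = -1.
Reciprocity: 29 ≡ 1 and 251 ≡ 3 (mod 4), so (29/251) = +(251/29).
Reduce top mod 29: now compute (19/29).
Reciprocity: 19 ≡ 3 and 29 ≡ 1 (mod 4), so (19/29) = +(29/19).
Reduce top mod 19: now compute (10/19).
Pull out 2: since 19 ≡ 3 (mod 8), (2/19) = -1.
Reciprocity: 5 ≡ 1 and 19 ≡ 3 (mod 4), so (5/19) = +(19/5).
Reduce top mod 5: now compute (4/5).
Pull out 2^2: since 5 ≡ 5 (mod 8), (2/5) = -1, so (2/5)^2 = +1.
Reached (1/5) = 1. Collecting the sign flips along the way, the symbol is +1.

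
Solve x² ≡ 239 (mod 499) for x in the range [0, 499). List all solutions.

85, 414

Since 499 ≡ 3 (mod 4), a square root of 239 is 239^((499+1)/4) = 239^125 mod 499.
Repeated squaring: 239^2≡235, 239^4≡335, 239^8≡449, 239^16≡5, 239^32≡25, 239^64≡126 (mod 499).
239^125 = 239^(64+32+16+8+4+1) ≡ 414 (mod 499).
Check: 414² = 171396 ≡ 239 (mod 499). The two roots are 85 and 414.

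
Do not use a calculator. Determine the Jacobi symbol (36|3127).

Pull out 2^2: since 3127 ≡ 7 (mod 8), (2/3127) = +1, so (2/3127)^2 = +1.
Reciprocity: 9 ≡ 1 and 3127 ≡ 3 (mod 4), so (9/3127) = +(3127/9).
Reduce top mod 9: now compute (4/9).
Pull out 2^2: since 9 ≡ 1 (mod 8), (2/9) = +1, so (2/9)^2 = +1.
Reached (1/9) = 1. Collecting the sign flips along the way, the symbol is +1.

1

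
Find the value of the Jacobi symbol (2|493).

Pull out 2: since 493 ≡ 5 (mod 8), (2/493) = -1.
Reached (1/493) = 1. Collecting the sign flips along the way, the symbol is -1.

-1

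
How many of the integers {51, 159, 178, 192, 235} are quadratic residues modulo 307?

1

(51/307) = -1 → non-residue.
(159/307) = -1 → non-residue.
(178/307) = -1 → non-residue.
(192/307) = -1 → non-residue.
(235/307) = +1 → QR.
Total quadratic residues among the 5: 1.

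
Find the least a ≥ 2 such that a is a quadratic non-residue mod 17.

(2/17) = +1, so 2 is a residue.
(3/17) = −1, so 3 is the smallest positive non-residue mod 17.

3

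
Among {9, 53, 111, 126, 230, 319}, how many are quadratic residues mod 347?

4

(9/347) = +1 → QR.
(53/347) = +1 → QR.
(111/347) = -1 → non-residue.
(126/347) = +1 → QR.
(230/347) = -1 → non-residue.
(319/347) = +1 → QR.
Total quadratic residues among the 6: 4.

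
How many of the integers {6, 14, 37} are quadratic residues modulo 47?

(6/47) = +1 → QR.
(14/47) = +1 → QR.
(37/47) = +1 → QR.
Total quadratic residues among the 3: 3.

3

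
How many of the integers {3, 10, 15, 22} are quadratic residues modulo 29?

1

(3/29) = -1 → non-residue.
(10/29) = -1 → non-residue.
(15/29) = -1 → non-residue.
(22/29) = +1 → QR.
Total quadratic residues among the 4: 1.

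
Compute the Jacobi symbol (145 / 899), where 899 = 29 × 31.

Reciprocity: 145 ≡ 1 and 899 ≡ 3 (mod 4), so (145/899) = +(899/145).
Reduce top mod 145: now compute (29/145).
Reciprocity: 29 ≡ 1 and 145 ≡ 1 (mod 4), so (29/145) = +(145/29).
Reduce top mod 29: now compute (0/29).
Top reduces to 0: gcd > 1, so the symbol is 0.

0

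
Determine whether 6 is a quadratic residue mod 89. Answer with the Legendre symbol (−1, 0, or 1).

Euler's criterion: (6/89) ≡ 6^44 (mod 89).
6^2 ≡ 36 (mod 89)
6^4 ≡ 50 (mod 89)
6^8 ≡ 8 (mod 89)
6^16 ≡ 64 (mod 89)
6^32 ≡ 2 (mod 89)
6^44 = 6^(32+8+4) ≡ 88 (mod 89).
Result is 88 ≡ −1, so (6/89) = −1.

-1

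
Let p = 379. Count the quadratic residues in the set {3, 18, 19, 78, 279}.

1

(3/379) = -1 → non-residue.
(18/379) = -1 → non-residue.
(19/379) = +1 → QR.
(78/379) = -1 → non-residue.
(279/379) = -1 → non-residue.
Total quadratic residues among the 5: 1.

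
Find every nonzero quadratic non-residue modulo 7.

3 5 6

Square k = 1,…,3 (k and 7−k give the same square):
1²=1, 2²=4, 3²≡2 (mod 7).
The residues are {1, 2, 4}; the non-residues are the remaining 3 nonzero classes.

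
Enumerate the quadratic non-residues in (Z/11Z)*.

2 6 7 8 10

Square k = 1,…,5 (k and 11−k give the same square):
1²=1, 2²=4, 3²=9, 4²≡5, 5²≡3 (mod 11).
The residues are {1, 3, 4, 5, 9}; the non-residues are the remaining 5 nonzero classes.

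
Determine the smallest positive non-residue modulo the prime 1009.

(2/1009) = +1, so 2 is a residue.
(3/1009) = +1, so 3 is a residue.
(4/1009) = +1, so 4 is a residue.
(5/1009) = +1, so 5 is a residue.
(6/1009) = +1, so 6 is a residue.
(7/1009) = +1, so 7 is a residue.
(8/1009) = +1, so 8 is a residue.
(9/1009) = +1, so 9 is a residue.
(10/1009) = +1, so 10 is a residue.
(11/1009) = −1, so 11 is the smallest positive non-residue mod 1009.

11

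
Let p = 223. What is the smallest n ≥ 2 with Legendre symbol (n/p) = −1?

3

(2/223) = +1, so 2 is a residue.
(3/223) = −1, so 3 is the smallest positive non-residue mod 223.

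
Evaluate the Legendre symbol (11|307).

1

Reciprocity: 11 ≡ 3 and 307 ≡ 3 (mod 4), so (11/307) = −(307/11).
Reduce top mod 11: now compute (10/11).
Pull out 2: since 11 ≡ 3 (mod 8), (2/11) = -1.
Reciprocity: 5 ≡ 1 and 11 ≡ 3 (mod 4), so (5/11) = +(11/5).
Reduce top mod 5: now compute (1/5).
Reached (1/5) = 1. Collecting the sign flips along the way, the symbol is +1.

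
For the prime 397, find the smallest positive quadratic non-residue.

(2/397) = −1, so 2 is the smallest positive non-residue mod 397.

2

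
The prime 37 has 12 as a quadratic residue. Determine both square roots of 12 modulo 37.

37 ≡ 1 (mod 4), so we find a root by search.
Trying successive values, 7² = 49 ≡ 12 (mod 37). The other root is 37 − 7 = 30.

7, 30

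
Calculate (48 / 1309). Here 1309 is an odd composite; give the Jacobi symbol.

1

Pull out 2^4: since 1309 ≡ 5 (mod 8), (2/1309) = -1, so (2/1309)^4 = +1.
Reciprocity: 3 ≡ 3 and 1309 ≡ 1 (mod 4), so (3/1309) = +(1309/3).
Reduce top mod 3: now compute (1/3).
Reached (1/3) = 1. Collecting the sign flips along the way, the symbol is +1.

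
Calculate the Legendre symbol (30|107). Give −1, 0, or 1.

1

Pull out 2: since 107 ≡ 3 (mod 8), (2/107) = -1.
Reciprocity: 15 ≡ 3 and 107 ≡ 3 (mod 4), so (15/107) = −(107/15).
Reduce top mod 15: now compute (2/15).
Pull out 2: since 15 ≡ 7 (mod 8), (2/15) = +1.
Reached (1/15) = 1. Collecting the sign flips along the way, the symbol is +1.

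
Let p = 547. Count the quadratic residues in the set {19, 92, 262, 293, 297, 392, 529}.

3

(19/547) = +1 → QR.
(92/547) = -1 → non-residue.
(262/547) = -1 → non-residue.
(293/547) = +1 → QR.
(297/547) = -1 → non-residue.
(392/547) = -1 → non-residue.
(529/547) = +1 → QR.
Total quadratic residues among the 7: 3.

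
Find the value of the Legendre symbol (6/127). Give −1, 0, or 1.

Euler's criterion: (6/127) ≡ 6^63 (mod 127).
6^2 ≡ 36 (mod 127)
6^4 ≡ 26 (mod 127)
6^8 ≡ 41 (mod 127)
6^16 ≡ 30 (mod 127)
6^32 ≡ 11 (mod 127)
6^63 = 6^(32+16+8+4+2+1) ≡ 126 (mod 127).
Result is 126 ≡ −1, so (6/127) = −1.

-1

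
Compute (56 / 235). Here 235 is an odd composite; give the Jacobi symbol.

Pull out 2^3: since 235 ≡ 3 (mod 8), (2/235) = -1, so (2/235)^3 = -1.
Reciprocity: 7 ≡ 3 and 235 ≡ 3 (mod 4), so (7/235) = −(235/7).
Reduce top mod 7: now compute (4/7).
Pull out 2^2: since 7 ≡ 7 (mod 8), (2/7) = +1, so (2/7)^2 = +1.
Reached (1/7) = 1. Collecting the sign flips along the way, the symbol is +1.

1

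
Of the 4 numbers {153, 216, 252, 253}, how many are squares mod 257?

2

(153/257) = +1 → QR.
(216/257) = -1 → non-residue.
(252/257) = -1 → non-residue.
(253/257) = +1 → QR.
Total quadratic residues among the 4: 2.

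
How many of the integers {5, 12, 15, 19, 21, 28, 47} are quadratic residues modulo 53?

3

(5/53) = -1 → non-residue.
(12/53) = -1 → non-residue.
(15/53) = +1 → QR.
(19/53) = -1 → non-residue.
(21/53) = -1 → non-residue.
(28/53) = +1 → QR.
(47/53) = +1 → QR.
Total quadratic residues among the 7: 3.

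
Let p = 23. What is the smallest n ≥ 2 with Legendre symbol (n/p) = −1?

(2/23) = +1, so 2 is a residue.
(3/23) = +1, so 3 is a residue.
(4/23) = +1, so 4 is a residue.
(5/23) = −1, so 5 is the smallest positive non-residue mod 23.

5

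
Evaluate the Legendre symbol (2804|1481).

First reduce: 2804 ≡ 1323 (mod 1481).
Reciprocity: 1323 ≡ 3 and 1481 ≡ 1 (mod 4), so (1323/1481) = +(1481/1323).
Reduce top mod 1323: now compute (158/1323).
Pull out 2: since 1323 ≡ 3 (mod 8), (2/1323) = -1.
Reciprocity: 79 ≡ 3 and 1323 ≡ 3 (mod 4), so (79/1323) = −(1323/79).
Reduce top mod 79: now compute (59/79).
Reciprocity: 59 ≡ 3 and 79 ≡ 3 (mod 4), so (59/79) = −(79/59).
Reduce top mod 59: now compute (20/59).
Pull out 2^2: since 59 ≡ 3 (mod 8), (2/59) = -1, so (2/59)^2 = +1.
Reciprocity: 5 ≡ 1 and 59 ≡ 3 (mod 4), so (5/59) = +(59/5).
Reduce top mod 5: now compute (4/5).
Pull out 2^2: since 5 ≡ 5 (mod 8), (2/5) = -1, so (2/5)^2 = +1.
Reached (1/5) = 1. Collecting the sign flips along the way, the symbol is -1.

-1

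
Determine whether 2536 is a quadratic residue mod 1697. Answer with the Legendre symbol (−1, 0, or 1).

1

First reduce: 2536 ≡ 839 (mod 1697).
Reciprocity: 839 ≡ 3 and 1697 ≡ 1 (mod 4), so (839/1697) = +(1697/839).
Reduce top mod 839: now compute (19/839).
Reciprocity: 19 ≡ 3 and 839 ≡ 3 (mod 4), so (19/839) = −(839/19).
Reduce top mod 19: now compute (3/19).
Reciprocity: 3 ≡ 3 and 19 ≡ 3 (mod 4), so (3/19) = −(19/3).
Reduce top mod 3: now compute (1/3).
Reached (1/3) = 1. Collecting the sign flips along the way, the symbol is +1.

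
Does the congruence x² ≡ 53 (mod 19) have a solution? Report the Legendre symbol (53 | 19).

-1

First reduce: 53 ≡ 15 (mod 19).
Reciprocity: 15 ≡ 3 and 19 ≡ 3 (mod 4), so (15/19) = −(19/15).
Reduce top mod 15: now compute (4/15).
Pull out 2^2: since 15 ≡ 7 (mod 8), (2/15) = +1, so (2/15)^2 = +1.
Reached (1/15) = 1. Collecting the sign flips along the way, the symbol is -1.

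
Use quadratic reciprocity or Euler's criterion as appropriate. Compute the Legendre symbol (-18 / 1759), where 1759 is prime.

First reduce: -18 ≡ 1741 (mod 1759).
Reciprocity: 1741 ≡ 1 and 1759 ≡ 3 (mod 4), so (1741/1759) = +(1759/1741).
Reduce top mod 1741: now compute (18/1741).
Pull out 2: since 1741 ≡ 5 (mod 8), (2/1741) = -1.
Reciprocity: 9 ≡ 1 and 1741 ≡ 1 (mod 4), so (9/1741) = +(1741/9).
Reduce top mod 9: now compute (4/9).
Pull out 2^2: since 9 ≡ 1 (mod 8), (2/9) = +1, so (2/9)^2 = +1.
Reached (1/9) = 1. Collecting the sign flips along the way, the symbol is -1.

-1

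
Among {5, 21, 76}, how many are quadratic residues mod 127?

(5/127) = -1 → non-residue.
(21/127) = +1 → QR.
(76/127) = +1 → QR.
Total quadratic residues among the 3: 2.

2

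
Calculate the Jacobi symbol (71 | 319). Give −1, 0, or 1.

Reciprocity: 71 ≡ 3 and 319 ≡ 3 (mod 4), so (71/319) = −(319/71).
Reduce top mod 71: now compute (35/71).
Reciprocity: 35 ≡ 3 and 71 ≡ 3 (mod 4), so (35/71) = −(71/35).
Reduce top mod 35: now compute (1/35).
Reached (1/35) = 1. Collecting the sign flips along the way, the symbol is +1.

1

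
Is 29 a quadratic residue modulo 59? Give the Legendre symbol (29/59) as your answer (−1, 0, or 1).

1

Euler's criterion: (29/59) ≡ 29^29 (mod 59).
29^2 ≡ 15 (mod 59)
29^4 ≡ 48 (mod 59)
29^8 ≡ 3 (mod 59)
29^16 ≡ 9 (mod 59)
29^29 = 29^(16+8+4+1) ≡ 1 (mod 59).
Result is 1, so (29/59) = 1.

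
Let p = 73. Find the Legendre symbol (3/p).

1

Reciprocity: 3 ≡ 3 and 73 ≡ 1 (mod 4), so (3/73) = +(73/3).
Reduce top mod 3: now compute (1/3).
Reached (1/3) = 1. Collecting the sign flips along the way, the symbol is +1.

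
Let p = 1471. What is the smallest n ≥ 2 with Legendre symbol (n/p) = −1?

3

(2/1471) = +1, so 2 is a residue.
(3/1471) = −1, so 3 is the smallest positive non-residue mod 1471.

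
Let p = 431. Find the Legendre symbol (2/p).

Euler's criterion: (2/431) ≡ 2^215 (mod 431).
2^2 ≡ 4 (mod 431)
2^4 ≡ 16 (mod 431)
2^8 ≡ 256 (mod 431)
2^16 ≡ 24 (mod 431)
2^32 ≡ 145 (mod 431)
2^64 ≡ 337 (mod 431)
2^128 ≡ 216 (mod 431)
2^215 = 2^(128+64+16+4+2+1) ≡ 1 (mod 431).
Result is 1, so (2/431) = 1.

1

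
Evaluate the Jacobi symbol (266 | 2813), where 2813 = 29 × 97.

Pull out 2: since 2813 ≡ 5 (mod 8), (2/2813) = -1.
Reciprocity: 133 ≡ 1 and 2813 ≡ 1 (mod 4), so (133/2813) = +(2813/133).
Reduce top mod 133: now compute (20/133).
Pull out 2^2: since 133 ≡ 5 (mod 8), (2/133) = -1, so (2/133)^2 = +1.
Reciprocity: 5 ≡ 1 and 133 ≡ 1 (mod 4), so (5/133) = +(133/5).
Reduce top mod 5: now compute (3/5).
Reciprocity: 3 ≡ 3 and 5 ≡ 1 (mod 4), so (3/5) = +(5/3).
Reduce top mod 3: now compute (2/3).
Pull out 2: since 3 ≡ 3 (mod 8), (2/3) = -1.
Reached (1/3) = 1. Collecting the sign flips along the way, the symbol is +1.

1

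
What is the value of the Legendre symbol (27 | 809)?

-1

Reciprocity: 27 ≡ 3 and 809 ≡ 1 (mod 4), so (27/809) = +(809/27).
Reduce top mod 27: now compute (26/27).
Pull out 2: since 27 ≡ 3 (mod 8), (2/27) = -1.
Reciprocity: 13 ≡ 1 and 27 ≡ 3 (mod 4), so (13/27) = +(27/13).
Reduce top mod 13: now compute (1/13).
Reached (1/13) = 1. Collecting the sign flips along the way, the symbol is -1.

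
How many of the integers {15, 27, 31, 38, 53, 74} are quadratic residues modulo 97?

3

(15/97) = -1 → non-residue.
(27/97) = +1 → QR.
(31/97) = +1 → QR.
(38/97) = -1 → non-residue.
(53/97) = +1 → QR.
(74/97) = -1 → non-residue.
Total quadratic residues among the 6: 3.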